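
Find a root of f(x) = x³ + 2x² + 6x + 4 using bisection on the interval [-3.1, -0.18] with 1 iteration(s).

f(x) = x³ + 2x² + 6x + 4
Initial interval: [-3.1, -0.18]

Iteration 1:
  c_1 = (-3.100000 + (-0.180000))/2 = -1.640000
  f(c_1) = f(-1.640000) = -4.871744
  f(a) × f(c) ≥ 0, new interval: [-1.640000, -0.180000]

After 1 iteration(s), the approximation is c_1 = -1.640000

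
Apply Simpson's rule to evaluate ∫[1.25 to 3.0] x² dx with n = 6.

f(x) = x²
a = 1.25, b = 3.0, n = 6
h = (b - a)/n = 0.291667

Simpson's rule: (h/3)[f(x₀) + 4f(x₁) + 2f(x₂) + ... + f(xₙ)]

x_0 = 1.2500, f(x_0) = 1.562500, coefficient = 1
x_1 = 1.5417, f(x_1) = 2.376736, coefficient = 4
x_2 = 1.8333, f(x_2) = 3.361111, coefficient = 2
x_3 = 2.1250, f(x_3) = 4.515625, coefficient = 4
x_4 = 2.4167, f(x_4) = 5.840278, coefficient = 2
x_5 = 2.7083, f(x_5) = 7.335069, coefficient = 4
x_6 = 3.0000, f(x_6) = 9.000000, coefficient = 1

I ≈ (0.291667/3) × 85.875000 = 8.348958
Exact value: 8.348958
Error: 0.000000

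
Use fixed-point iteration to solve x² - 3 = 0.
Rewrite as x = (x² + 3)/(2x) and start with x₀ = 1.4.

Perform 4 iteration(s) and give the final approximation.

Equation: x² - 3 = 0
Fixed-point form: x = (x² + 3)/(2x)
x₀ = 1.4

x_1 = g(1.400000) = 1.771429
x_2 = g(1.771429) = 1.732488
x_3 = g(1.732488) = 1.732051
x_4 = g(1.732051) = 1.732051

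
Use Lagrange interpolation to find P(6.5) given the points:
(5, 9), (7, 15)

Lagrange interpolation formula:
P(x) = Σ yᵢ × Lᵢ(x)
where Lᵢ(x) = Π_{j≠i} (x - xⱼ)/(xᵢ - xⱼ)

L_0(6.5) = (6.5 - 7)/(5 - 7) = 0.250000
L_1(6.5) = (6.5 - 5)/(7 - 5) = 0.750000

P(6.5) = 9×L_0(6.5) + 15×L_1(6.5)
P(6.5) = 13.500000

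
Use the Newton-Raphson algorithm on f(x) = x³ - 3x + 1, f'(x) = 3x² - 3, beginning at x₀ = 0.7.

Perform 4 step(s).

f(x) = x³ - 3x + 1
f'(x) = 3x² - 3
x₀ = 0.7

Newton-Raphson formula: x_{n+1} = x_n - f(x_n)/f'(x_n)

Iteration 1:
  f(0.700000) = -0.757000
  f'(0.700000) = -1.530000
  x_1 = 0.700000 - (-0.757000)/(-1.530000) = 0.205229
Iteration 2:
  f(0.205229) = 0.392958
  f'(0.205229) = -2.873643
  x_2 = 0.205229 - 0.392958/(-2.873643) = 0.341974
Iteration 3:
  f(0.341974) = 0.014070
  f'(0.341974) = -2.649161
  x_3 = 0.341974 - 0.014070/(-2.649161) = 0.347285
Iteration 4:
  f(0.347285) = 0.000029
  f'(0.347285) = -2.638179
  x_4 = 0.347285 - 0.000029/(-2.638179) = 0.347296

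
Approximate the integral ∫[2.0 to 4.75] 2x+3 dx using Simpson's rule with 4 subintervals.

f(x) = 2x+3
a = 2.0, b = 4.75, n = 4
h = (b - a)/n = 0.687500

Simpson's rule: (h/3)[f(x₀) + 4f(x₁) + 2f(x₂) + ... + f(xₙ)]

x_0 = 2.0000, f(x_0) = 7.000000, coefficient = 1
x_1 = 2.6875, f(x_1) = 8.375000, coefficient = 4
x_2 = 3.3750, f(x_2) = 9.750000, coefficient = 2
x_3 = 4.0625, f(x_3) = 11.125000, coefficient = 4
x_4 = 4.7500, f(x_4) = 12.500000, coefficient = 1

I ≈ (0.687500/3) × 117.000000 = 26.812500
Exact value: 26.812500
Error: 0.000000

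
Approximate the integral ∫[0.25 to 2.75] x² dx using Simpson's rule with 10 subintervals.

f(x) = x²
a = 0.25, b = 2.75, n = 10
h = (b - a)/n = 0.250000

Simpson's rule: (h/3)[f(x₀) + 4f(x₁) + 2f(x₂) + ... + f(xₙ)]

x_0 = 0.2500, f(x_0) = 0.062500, coefficient = 1
x_1 = 0.5000, f(x_1) = 0.250000, coefficient = 4
x_2 = 0.7500, f(x_2) = 0.562500, coefficient = 2
x_3 = 1.0000, f(x_3) = 1.000000, coefficient = 4
x_4 = 1.2500, f(x_4) = 1.562500, coefficient = 2
x_5 = 1.5000, f(x_5) = 2.250000, coefficient = 4
x_6 = 1.7500, f(x_6) = 3.062500, coefficient = 2
x_7 = 2.0000, f(x_7) = 4.000000, coefficient = 4
x_8 = 2.2500, f(x_8) = 5.062500, coefficient = 2
x_9 = 2.5000, f(x_9) = 6.250000, coefficient = 4
x_10 = 2.7500, f(x_10) = 7.562500, coefficient = 1

I ≈ (0.250000/3) × 83.125000 = 6.927083
Exact value: 6.927083
Error: 0.000000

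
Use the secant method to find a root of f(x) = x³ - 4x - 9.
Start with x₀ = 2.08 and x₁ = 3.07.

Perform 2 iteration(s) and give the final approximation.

f(x) = x³ - 4x - 9
x₀ = 2.08, x₁ = 3.07

Secant formula: x_{n+1} = x_n - f(x_n)(x_n - x_{n-1})/(f(x_n) - f(x_{n-1}))

Iteration 1:
  f(2.080000) = -8.321088
  f(3.070000) = 7.654443
  x_2 = 3.070000 - 7.654443×(3.070000 - 2.080000)/(7.654443 - (-8.321088))
       = 2.595656
Iteration 2:
  f(3.070000) = 7.654443
  f(2.595656) = -1.894575
  x_3 = 2.595656 - (-1.894575)×(2.595656 - 3.070000)/(-1.894575 - 7.654443)
       = 2.689768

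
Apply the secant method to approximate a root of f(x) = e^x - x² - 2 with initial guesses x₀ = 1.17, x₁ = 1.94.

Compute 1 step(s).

f(x) = e^x - x² - 2
x₀ = 1.17, x₁ = 1.94

Secant formula: x_{n+1} = x_n - f(x_n)(x_n - x_{n-1})/(f(x_n) - f(x_{n-1}))

Iteration 1:
  f(1.170000) = -0.146907
  f(1.940000) = 1.195151
  x_2 = 1.940000 - 1.195151×(1.940000 - 1.170000)/(1.195151 - (-0.146907))
       = 1.254287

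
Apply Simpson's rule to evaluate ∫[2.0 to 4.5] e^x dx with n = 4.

f(x) = e^x
a = 2.0, b = 4.5, n = 4
h = (b - a)/n = 0.625000

Simpson's rule: (h/3)[f(x₀) + 4f(x₁) + 2f(x₂) + ... + f(xₙ)]

x_0 = 2.0000, f(x_0) = 7.389056, coefficient = 1
x_1 = 2.6250, f(x_1) = 13.804574, coefficient = 4
x_2 = 3.2500, f(x_2) = 25.790340, coefficient = 2
x_3 = 3.8750, f(x_3) = 48.182698, coefficient = 4
x_4 = 4.5000, f(x_4) = 90.017131, coefficient = 1

I ≈ (0.625000/3) × 396.935957 = 82.694991
Exact value: 82.628075
Error: 0.066916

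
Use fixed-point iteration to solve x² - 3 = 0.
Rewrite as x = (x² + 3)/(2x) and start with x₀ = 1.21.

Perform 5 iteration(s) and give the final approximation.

Equation: x² - 3 = 0
Fixed-point form: x = (x² + 3)/(2x)
x₀ = 1.21

x_1 = g(1.210000) = 1.844669
x_2 = g(1.844669) = 1.735489
x_3 = g(1.735489) = 1.732054
x_4 = g(1.732054) = 1.732051
x_5 = g(1.732051) = 1.732051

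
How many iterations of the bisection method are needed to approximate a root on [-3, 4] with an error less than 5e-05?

We need (b-a)/2^n ≤ 5e-05
(4 - (-3))/2^n ≤ 5e-05
7/2^n ≤ 5e-05
2^n ≥ 140000
n ≥ log₂(140000) = 17.10
n ≥ 18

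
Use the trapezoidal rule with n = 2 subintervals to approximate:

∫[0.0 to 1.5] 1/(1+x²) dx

f(x) = 1/(1+x²)
a = 0.0, b = 1.5, n = 2
h = (b - a)/n = 0.750000

Trapezoidal rule: (h/2)[f(x₀) + 2f(x₁) + 2f(x₂) + ... + f(xₙ)]

x_0 = 0.0000, f(x_0) = 1.000000, coefficient = 1
x_1 = 0.7500, f(x_1) = 0.640000, coefficient = 2
x_2 = 1.5000, f(x_2) = 0.307692, coefficient = 1

I ≈ (0.750000/2) × 2.587692 = 0.970385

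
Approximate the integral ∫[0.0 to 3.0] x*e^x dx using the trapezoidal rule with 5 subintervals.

f(x) = x*e^x
a = 0.0, b = 3.0, n = 5
h = (b - a)/n = 0.600000

Trapezoidal rule: (h/2)[f(x₀) + 2f(x₁) + 2f(x₂) + ... + f(xₙ)]

x_0 = 0.0000, f(x_0) = 0.000000, coefficient = 1
x_1 = 0.6000, f(x_1) = 1.093271, coefficient = 2
x_2 = 1.2000, f(x_2) = 3.984140, coefficient = 2
x_3 = 1.8000, f(x_3) = 10.889365, coefficient = 2
x_4 = 2.4000, f(x_4) = 26.455623, coefficient = 2
x_5 = 3.0000, f(x_5) = 60.256611, coefficient = 1

I ≈ (0.600000/2) × 145.101411 = 43.530423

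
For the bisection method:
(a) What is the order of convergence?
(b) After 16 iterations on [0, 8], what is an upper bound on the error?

(a) Bisection has linear (order 1) convergence; the error is halved each step.

(b) Error bound = (b-a)/2^n = (8 - 0)/2^{16}
    = 8/2^{16}

(a) 1 (linear); (b) error ≤ 1.22e-04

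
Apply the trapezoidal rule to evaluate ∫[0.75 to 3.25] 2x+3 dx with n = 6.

f(x) = 2x+3
a = 0.75, b = 3.25, n = 6
h = (b - a)/n = 0.416667

Trapezoidal rule: (h/2)[f(x₀) + 2f(x₁) + 2f(x₂) + ... + f(xₙ)]

x_0 = 0.7500, f(x_0) = 4.500000, coefficient = 1
x_1 = 1.1667, f(x_1) = 5.333333, coefficient = 2
x_2 = 1.5833, f(x_2) = 6.166667, coefficient = 2
x_3 = 2.0000, f(x_3) = 7.000000, coefficient = 2
x_4 = 2.4167, f(x_4) = 7.833333, coefficient = 2
x_5 = 2.8333, f(x_5) = 8.666667, coefficient = 2
x_6 = 3.2500, f(x_6) = 9.500000, coefficient = 1

I ≈ (0.416667/2) × 84.000000 = 17.500000
Exact value: 17.500000
Error: 0.000000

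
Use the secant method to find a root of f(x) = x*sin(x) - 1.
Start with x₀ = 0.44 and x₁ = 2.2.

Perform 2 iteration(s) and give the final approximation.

f(x) = x*sin(x) - 1
x₀ = 0.44, x₁ = 2.2

Secant formula: x_{n+1} = x_n - f(x_n)(x_n - x_{n-1})/(f(x_n) - f(x_{n-1}))

Iteration 1:
  f(0.440000) = -0.812587
  f(2.200000) = 0.778692
  x_2 = 2.200000 - 0.778692×(2.200000 - 0.440000)/(0.778692 - (-0.812587))
       = 1.338744
Iteration 2:
  f(2.200000) = 0.778692
  f(1.338744) = 0.302861
  x_3 = 1.338744 - 0.302861×(1.338744 - 2.200000)/(0.302861 - 0.778692)
       = 0.790564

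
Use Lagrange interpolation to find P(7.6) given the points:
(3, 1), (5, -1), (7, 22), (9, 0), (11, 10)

Lagrange interpolation formula:
P(x) = Σ yᵢ × Lᵢ(x)
where Lᵢ(x) = Π_{j≠i} (x - xⱼ)/(xᵢ - xⱼ)

L_0(7.6) = (7.6 - 5)/(3 - 5) × (7.6 - 7)/(3 - 7) × (7.6 - 9)/(3 - 9) × (7.6 - 11)/(3 - 11) = 0.019337
L_1(7.6) = (7.6 - 3)/(5 - 3) × (7.6 - 7)/(5 - 7) × (7.6 - 9)/(5 - 9) × (7.6 - 11)/(5 - 11) = -0.136850
L_2(7.6) = (7.6 - 3)/(7 - 3) × (7.6 - 5)/(7 - 5) × (7.6 - 9)/(7 - 9) × (7.6 - 11)/(7 - 11) = 0.889525
L_3(7.6) = (7.6 - 3)/(9 - 3) × (7.6 - 5)/(9 - 5) × (7.6 - 7)/(9 - 7) × (7.6 - 11)/(9 - 11) = 0.254150
L_4(7.6) = (7.6 - 3)/(11 - 3) × (7.6 - 5)/(11 - 5) × (7.6 - 7)/(11 - 7) × (7.6 - 9)/(11 - 9) = -0.026162

P(7.6) = 1×L_0(7.6) + (-1)×L_1(7.6) + 22×L_2(7.6) + 0×L_3(7.6) + 10×L_4(7.6)
P(7.6) = 19.464113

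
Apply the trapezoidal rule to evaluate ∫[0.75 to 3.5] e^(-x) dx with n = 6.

f(x) = e^(-x)
a = 0.75, b = 3.5, n = 6
h = (b - a)/n = 0.458333

Trapezoidal rule: (h/2)[f(x₀) + 2f(x₁) + 2f(x₂) + ... + f(xₙ)]

x_0 = 0.7500, f(x_0) = 0.472367, coefficient = 1
x_1 = 1.2083, f(x_1) = 0.298695, coefficient = 2
x_2 = 1.6667, f(x_2) = 0.188876, coefficient = 2
x_3 = 2.1250, f(x_3) = 0.119433, coefficient = 2
x_4 = 2.5833, f(x_4) = 0.075522, coefficient = 2
x_5 = 3.0417, f(x_5) = 0.047755, coefficient = 2
x_6 = 3.5000, f(x_6) = 0.030197, coefficient = 1

I ≈ (0.458333/2) × 1.963125 = 0.449883
Exact value: 0.442169
Error: 0.007714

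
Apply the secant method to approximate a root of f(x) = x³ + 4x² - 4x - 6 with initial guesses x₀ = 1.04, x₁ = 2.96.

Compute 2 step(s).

f(x) = x³ + 4x² - 4x - 6
x₀ = 1.04, x₁ = 2.96

Secant formula: x_{n+1} = x_n - f(x_n)(x_n - x_{n-1})/(f(x_n) - f(x_{n-1}))

Iteration 1:
  f(1.040000) = -4.708736
  f(2.960000) = 43.140736
  x_2 = 2.960000 - 43.140736×(2.960000 - 1.040000)/(43.140736 - (-4.708736))
       = 1.228942
Iteration 2:
  f(2.960000) = 43.140736
  f(1.228942) = -3.018505
  x_3 = 1.228942 - (-3.018505)×(1.228942 - 2.960000)/(-3.018505 - 43.140736)
       = 1.342142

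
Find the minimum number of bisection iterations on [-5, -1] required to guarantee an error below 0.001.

We need (b-a)/2^n ≤ 0.001
(-1 - (-5))/2^n ≤ 0.001
4/2^n ≤ 0.001
2^n ≥ 4000
n ≥ log₂(4000) = 11.97
n ≥ 12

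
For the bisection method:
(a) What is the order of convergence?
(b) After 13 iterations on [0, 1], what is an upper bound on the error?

(a) Bisection has linear (order 1) convergence; the error is halved each step.

(b) Error bound = (b-a)/2^n = (1 - 0)/2^{13}
    = 1/2^{13}

(a) 1 (linear); (b) error ≤ 1.22e-04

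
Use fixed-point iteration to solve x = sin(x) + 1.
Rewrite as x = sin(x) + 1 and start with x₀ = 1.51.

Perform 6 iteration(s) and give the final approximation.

Equation: x = sin(x) + 1
Fixed-point form: x = sin(x) + 1
x₀ = 1.51

x_1 = g(1.510000) = 1.998152
x_2 = g(1.998152) = 1.910065
x_3 = g(1.910065) = 1.942998
x_4 = g(1.942998) = 1.931529
x_5 = g(1.931529) = 1.935639
x_6 = g(1.935639) = 1.934180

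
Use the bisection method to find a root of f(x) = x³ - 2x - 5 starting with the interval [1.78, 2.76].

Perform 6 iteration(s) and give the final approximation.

f(x) = x³ - 2x - 5
Initial interval: [1.78, 2.76]

Iteration 1:
  c_1 = (1.780000 + 2.760000)/2 = 2.270000
  f(c_1) = f(2.270000) = 2.157083
  f(a) × f(c) < 0, new interval: [1.780000, 2.270000]
Iteration 2:
  c_2 = (1.780000 + 2.270000)/2 = 2.025000
  f(c_2) = f(2.025000) = -0.746234
  f(a) × f(c) ≥ 0, new interval: [2.025000, 2.270000]
Iteration 3:
  c_3 = (2.025000 + 2.270000)/2 = 2.147500
  f(c_3) = f(2.147500) = 0.608747
  f(a) × f(c) < 0, new interval: [2.025000, 2.147500]
Iteration 4:
  c_4 = (2.025000 + 2.147500)/2 = 2.086250
  f(c_4) = f(2.086250) = -0.092224
  f(a) × f(c) ≥ 0, new interval: [2.086250, 2.147500]
Iteration 5:
  c_5 = (2.086250 + 2.147500)/2 = 2.116875
  f(c_5) = f(2.116875) = 0.252305
  f(a) × f(c) < 0, new interval: [2.086250, 2.116875]
Iteration 6:
  c_6 = (2.086250 + 2.116875)/2 = 2.101562
  f(c_6) = f(2.101562) = 0.078562
  f(a) × f(c) < 0, new interval: [2.086250, 2.101562]

After 6 iteration(s), the approximation is c_6 = 2.101562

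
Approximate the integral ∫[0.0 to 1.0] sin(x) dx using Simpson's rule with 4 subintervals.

f(x) = sin(x)
a = 0.0, b = 1.0, n = 4
h = (b - a)/n = 0.250000

Simpson's rule: (h/3)[f(x₀) + 4f(x₁) + 2f(x₂) + ... + f(xₙ)]

x_0 = 0.0000, f(x_0) = 0.000000, coefficient = 1
x_1 = 0.2500, f(x_1) = 0.247404, coefficient = 4
x_2 = 0.5000, f(x_2) = 0.479426, coefficient = 2
x_3 = 0.7500, f(x_3) = 0.681639, coefficient = 4
x_4 = 1.0000, f(x_4) = 0.841471, coefficient = 1

I ≈ (0.250000/3) × 5.516493 = 0.459708
Exact value: 0.459698
Error: 0.000010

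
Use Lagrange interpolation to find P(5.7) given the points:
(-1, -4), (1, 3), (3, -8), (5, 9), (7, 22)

Lagrange interpolation formula:
P(x) = Σ yᵢ × Lᵢ(x)
where Lᵢ(x) = Π_{j≠i} (x - xⱼ)/(xᵢ - xⱼ)

L_0(5.7) = (5.7 - 1)/(-1 - 1) × (5.7 - 3)/(-1 - 3) × (5.7 - 5)/(-1 - 5) × (5.7 - 7)/(-1 - 7) = -0.030073
L_1(5.7) = (5.7 - (-1))/(1 - (-1)) × (5.7 - 3)/(1 - 3) × (5.7 - 5)/(1 - 5) × (5.7 - 7)/(1 - 7) = 0.171478
L_2(5.7) = (5.7 - (-1))/(3 - (-1)) × (5.7 - 1)/(3 - 1) × (5.7 - 5)/(3 - 5) × (5.7 - 7)/(3 - 7) = -0.447748
L_3(5.7) = (5.7 - (-1))/(5 - (-1)) × (5.7 - 1)/(5 - 1) × (5.7 - 3)/(5 - 3) × (5.7 - 7)/(5 - 7) = 1.151353
L_4(5.7) = (5.7 - (-1))/(7 - (-1)) × (5.7 - 1)/(7 - 1) × (5.7 - 3)/(7 - 3) × (5.7 - 5)/(7 - 5) = 0.154990

P(5.7) = (-4)×L_0(5.7) + 3×L_1(5.7) + (-8)×L_2(5.7) + 9×L_3(5.7) + 22×L_4(5.7)
P(5.7) = 17.988667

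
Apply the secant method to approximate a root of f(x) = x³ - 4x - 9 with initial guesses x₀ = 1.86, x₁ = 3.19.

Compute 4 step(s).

f(x) = x³ - 4x - 9
x₀ = 1.86, x₁ = 3.19

Secant formula: x_{n+1} = x_n - f(x_n)(x_n - x_{n-1})/(f(x_n) - f(x_{n-1}))

Iteration 1:
  f(1.860000) = -10.005144
  f(3.190000) = 10.701759
  x_2 = 3.190000 - 10.701759×(3.190000 - 1.860000)/(10.701759 - (-10.005144))
       = 2.502628
Iteration 2:
  f(3.190000) = 10.701759
  f(2.502628) = -3.336181
  x_3 = 2.502628 - (-3.336181)×(2.502628 - 3.190000)/(-3.336181 - 10.701759)
       = 2.665985
Iteration 3:
  f(2.502628) = -3.336181
  f(2.665985) = -0.715510
  x_4 = 2.665985 - (-0.715510)×(2.665985 - 2.502628)/(-0.715510 - (-3.336181))
       = 2.710586
Iteration 4:
  f(2.665985) = -0.715510
  f(2.710586) = 0.073080
  x_5 = 2.710586 - 0.073080×(2.710586 - 2.665985)/(0.073080 - (-0.715510))
       = 2.706453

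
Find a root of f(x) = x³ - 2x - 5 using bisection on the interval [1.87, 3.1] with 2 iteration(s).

f(x) = x³ - 2x - 5
Initial interval: [1.87, 3.1]

Iteration 1:
  c_1 = (1.870000 + 3.100000)/2 = 2.485000
  f(c_1) = f(2.485000) = 5.375434
  f(a) × f(c) < 0, new interval: [1.870000, 2.485000]
Iteration 2:
  c_2 = (1.870000 + 2.485000)/2 = 2.177500
  f(c_2) = f(2.177500) = 0.969630
  f(a) × f(c) < 0, new interval: [1.870000, 2.177500]

After 2 iteration(s), the approximation is c_2 = 2.177500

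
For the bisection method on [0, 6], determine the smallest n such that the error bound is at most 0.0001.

We need (b-a)/2^n ≤ 0.0001
(6 - 0)/2^n ≤ 0.0001
6/2^n ≤ 0.0001
2^n ≥ 60000
n ≥ log₂(60000) = 15.87
n ≥ 16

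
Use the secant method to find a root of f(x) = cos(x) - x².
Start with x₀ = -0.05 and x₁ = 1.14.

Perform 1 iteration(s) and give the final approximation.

f(x) = cos(x) - x²
x₀ = -0.05, x₁ = 1.14

Secant formula: x_{n+1} = x_n - f(x_n)(x_n - x_{n-1})/(f(x_n) - f(x_{n-1}))

Iteration 1:
  f(-0.050000) = 0.996250
  f(1.140000) = -0.882005
  x_2 = 1.140000 - (-0.882005)×(1.140000 - (-0.050000))/(-0.882005 - 0.996250)
       = 0.581191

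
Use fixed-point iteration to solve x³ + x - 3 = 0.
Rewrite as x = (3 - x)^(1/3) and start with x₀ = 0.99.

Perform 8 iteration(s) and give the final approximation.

Equation: x³ + x - 3 = 0
Fixed-point form: x = (3 - x)^(1/3)
x₀ = 0.99

x_1 = g(0.990000) = 1.262017
x_2 = g(1.262017) = 1.202306
x_3 = g(1.202306) = 1.215921
x_4 = g(1.215921) = 1.212843
x_5 = g(1.212843) = 1.213540
x_6 = g(1.213540) = 1.213383
x_7 = g(1.213383) = 1.213418
x_8 = g(1.213418) = 1.213410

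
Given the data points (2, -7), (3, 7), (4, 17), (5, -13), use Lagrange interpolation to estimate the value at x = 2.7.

Lagrange interpolation formula:
P(x) = Σ yᵢ × Lᵢ(x)
where Lᵢ(x) = Π_{j≠i} (x - xⱼ)/(xᵢ - xⱼ)

L_0(2.7) = (2.7 - 3)/(2 - 3) × (2.7 - 4)/(2 - 4) × (2.7 - 5)/(2 - 5) = 0.149500
L_1(2.7) = (2.7 - 2)/(3 - 2) × (2.7 - 4)/(3 - 4) × (2.7 - 5)/(3 - 5) = 1.046500
L_2(2.7) = (2.7 - 2)/(4 - 2) × (2.7 - 3)/(4 - 3) × (2.7 - 5)/(4 - 5) = -0.241500
L_3(2.7) = (2.7 - 2)/(5 - 2) × (2.7 - 3)/(5 - 3) × (2.7 - 4)/(5 - 4) = 0.045500

P(2.7) = (-7)×L_0(2.7) + 7×L_1(2.7) + 17×L_2(2.7) + (-13)×L_3(2.7)
P(2.7) = 1.582000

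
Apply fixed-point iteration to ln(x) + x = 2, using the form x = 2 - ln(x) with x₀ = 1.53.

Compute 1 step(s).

Equation: ln(x) + x = 2
Fixed-point form: x = 2 - ln(x)
x₀ = 1.53

x_1 = g(1.530000) = 1.574732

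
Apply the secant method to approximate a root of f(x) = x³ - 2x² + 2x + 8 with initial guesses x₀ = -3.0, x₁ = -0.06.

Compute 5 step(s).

f(x) = x³ - 2x² + 2x + 8
x₀ = -3.0, x₁ = -0.06

Secant formula: x_{n+1} = x_n - f(x_n)(x_n - x_{n-1})/(f(x_n) - f(x_{n-1}))

Iteration 1:
  f(-3.000000) = -43.000000
  f(-0.060000) = 7.872584
  x_2 = -0.060000 - 7.872584×(-0.060000 - (-3.000000))/(7.872584 - (-43.000000))
       = -0.514968
Iteration 2:
  f(-0.060000) = 7.872584
  f(-0.514968) = 6.303115
  x_3 = -0.514968 - 6.303115×(-0.514968 - (-0.060000))/(6.303115 - 7.872584)
       = -2.342156
Iteration 3:
  f(-0.514968) = 6.303115
  f(-2.342156) = -20.504048
  x_4 = -2.342156 - (-20.504048)×(-2.342156 - (-0.514968))/(-20.504048 - 6.303115)
       = -0.944591
Iteration 4:
  f(-2.342156) = -20.504048
  f(-0.944591) = 3.483500
  x_5 = -0.944591 - 3.483500×(-0.944591 - (-2.342156))/(3.483500 - (-20.504048))
       = -1.147547
Iteration 5:
  f(-0.944591) = 3.483500
  f(-1.147547) = 1.560014
  x_6 = -1.147547 - 1.560014×(-1.147547 - (-0.944591))/(1.560014 - 3.483500)
       = -1.312151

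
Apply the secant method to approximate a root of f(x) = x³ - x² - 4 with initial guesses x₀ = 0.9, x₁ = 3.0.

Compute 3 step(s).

f(x) = x³ - x² - 4
x₀ = 0.9, x₁ = 3.0

Secant formula: x_{n+1} = x_n - f(x_n)(x_n - x_{n-1})/(f(x_n) - f(x_{n-1}))

Iteration 1:
  f(0.900000) = -4.081000
  f(3.000000) = 14.000000
  x_2 = 3.000000 - 14.000000×(3.000000 - 0.900000)/(14.000000 - (-4.081000))
       = 1.373984
Iteration 2:
  f(3.000000) = 14.000000
  f(1.373984) = -3.293982
  x_3 = 1.373984 - (-3.293982)×(1.373984 - 3.000000)/(-3.293982 - 14.000000)
       = 1.683691
Iteration 3:
  f(1.373984) = -3.293982
  f(1.683691) = -2.061863
  x_4 = 1.683691 - (-2.061863)×(1.683691 - 1.373984)/(-2.061863 - (-3.293982))
       = 2.201964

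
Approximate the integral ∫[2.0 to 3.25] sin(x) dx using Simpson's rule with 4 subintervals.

f(x) = sin(x)
a = 2.0, b = 3.25, n = 4
h = (b - a)/n = 0.312500

Simpson's rule: (h/3)[f(x₀) + 4f(x₁) + 2f(x₂) + ... + f(xₙ)]

x_0 = 2.0000, f(x_0) = 0.909297, coefficient = 1
x_1 = 2.3125, f(x_1) = 0.737319, coefficient = 4
x_2 = 2.6250, f(x_2) = 0.493920, coefficient = 2
x_3 = 2.9375, f(x_3) = 0.202679, coefficient = 4
x_4 = 3.2500, f(x_4) = -0.108195, coefficient = 1

I ≈ (0.312500/3) × 5.548933 = 0.578014
Exact value: 0.577983
Error: 0.000031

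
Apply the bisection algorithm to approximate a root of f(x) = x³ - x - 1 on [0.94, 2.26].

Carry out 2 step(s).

f(x) = x³ - x - 1
Initial interval: [0.94, 2.26]

Iteration 1:
  c_1 = (0.940000 + 2.260000)/2 = 1.600000
  f(c_1) = f(1.600000) = 1.496000
  f(a) × f(c) < 0, new interval: [0.940000, 1.600000]
Iteration 2:
  c_2 = (0.940000 + 1.600000)/2 = 1.270000
  f(c_2) = f(1.270000) = -0.221617
  f(a) × f(c) ≥ 0, new interval: [1.270000, 1.600000]

After 2 iteration(s), the approximation is c_2 = 1.270000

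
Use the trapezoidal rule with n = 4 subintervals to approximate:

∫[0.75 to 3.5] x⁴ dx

f(x) = x⁴
a = 0.75, b = 3.5, n = 4
h = (b - a)/n = 0.687500

Trapezoidal rule: (h/2)[f(x₀) + 2f(x₁) + 2f(x₂) + ... + f(xₙ)]

x_0 = 0.7500, f(x_0) = 0.316406, coefficient = 1
x_1 = 1.4375, f(x_1) = 4.270035, coefficient = 2
x_2 = 2.1250, f(x_2) = 20.390869, coefficient = 2
x_3 = 2.8125, f(x_3) = 62.570572, coefficient = 2
x_4 = 3.5000, f(x_4) = 150.062500, coefficient = 1

I ≈ (0.687500/2) × 324.841858 = 111.664389
Exact value: 104.996289
Error: 6.668100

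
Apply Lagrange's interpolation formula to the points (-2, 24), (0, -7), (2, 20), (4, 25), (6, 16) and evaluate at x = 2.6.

Lagrange interpolation formula:
P(x) = Σ yᵢ × Lᵢ(x)
where Lᵢ(x) = Π_{j≠i} (x - xⱼ)/(xᵢ - xⱼ)

L_0(2.6) = (2.6 - 0)/(-2 - 0) × (2.6 - 2)/(-2 - 2) × (2.6 - 4)/(-2 - 4) × (2.6 - 6)/(-2 - 6) = 0.019338
L_1(2.6) = (2.6 - (-2))/(0 - (-2)) × (2.6 - 2)/(0 - 2) × (2.6 - 4)/(0 - 4) × (2.6 - 6)/(0 - 6) = -0.136850
L_2(2.6) = (2.6 - (-2))/(2 - (-2)) × (2.6 - 0)/(2 - 0) × (2.6 - 4)/(2 - 4) × (2.6 - 6)/(2 - 6) = 0.889525
L_3(2.6) = (2.6 - (-2))/(4 - (-2)) × (2.6 - 0)/(4 - 0) × (2.6 - 2)/(4 - 2) × (2.6 - 6)/(4 - 6) = 0.254150
L_4(2.6) = (2.6 - (-2))/(6 - (-2)) × (2.6 - 0)/(6 - 0) × (2.6 - 2)/(6 - 2) × (2.6 - 4)/(6 - 4) = -0.026163

P(2.6) = 24×L_0(2.6) + (-7)×L_1(2.6) + 20×L_2(2.6) + 25×L_3(2.6) + 16×L_4(2.6)
P(2.6) = 25.147700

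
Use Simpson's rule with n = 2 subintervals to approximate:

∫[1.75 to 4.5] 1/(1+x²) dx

f(x) = 1/(1+x²)
a = 1.75, b = 4.5, n = 2
h = (b - a)/n = 1.375000

Simpson's rule: (h/3)[f(x₀) + 4f(x₁) + 2f(x₂) + ... + f(xₙ)]

x_0 = 1.7500, f(x_0) = 0.246154, coefficient = 1
x_1 = 3.1250, f(x_1) = 0.092888, coefficient = 4
x_2 = 4.5000, f(x_2) = 0.047059, coefficient = 1

I ≈ (1.375000/3) × 0.664766 = 0.304684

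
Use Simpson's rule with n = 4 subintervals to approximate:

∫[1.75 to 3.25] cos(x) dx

f(x) = cos(x)
a = 1.75, b = 3.25, n = 4
h = (b - a)/n = 0.375000

Simpson's rule: (h/3)[f(x₀) + 4f(x₁) + 2f(x₂) + ... + f(xₙ)]

x_0 = 1.7500, f(x_0) = -0.178246, coefficient = 1
x_1 = 2.1250, f(x_1) = -0.526266, coefficient = 4
x_2 = 2.5000, f(x_2) = -0.801144, coefficient = 2
x_3 = 2.8750, f(x_3) = -0.964674, coefficient = 4
x_4 = 3.2500, f(x_4) = -0.994130, coefficient = 1

I ≈ (0.375000/3) × -8.738425 = -1.092303
Exact value: -1.092181
Error: 0.000122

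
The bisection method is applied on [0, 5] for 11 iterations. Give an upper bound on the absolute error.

Bisection error bound: |error| ≤ (b-a)/2^n
|error| ≤ (5 - 0)/2^11 = 5/2^11
|error| ≤ 0.0024414062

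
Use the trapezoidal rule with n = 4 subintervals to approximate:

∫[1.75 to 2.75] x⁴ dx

f(x) = x⁴
a = 1.75, b = 2.75, n = 4
h = (b - a)/n = 0.250000

Trapezoidal rule: (h/2)[f(x₀) + 2f(x₁) + 2f(x₂) + ... + f(xₙ)]

x_0 = 1.7500, f(x_0) = 9.378906, coefficient = 1
x_1 = 2.0000, f(x_1) = 16.000000, coefficient = 2
x_2 = 2.2500, f(x_2) = 25.628906, coefficient = 2
x_3 = 2.5000, f(x_3) = 39.062500, coefficient = 2
x_4 = 2.7500, f(x_4) = 57.191406, coefficient = 1

I ≈ (0.250000/2) × 227.953125 = 28.494141
Exact value: 28.172656
Error: 0.321484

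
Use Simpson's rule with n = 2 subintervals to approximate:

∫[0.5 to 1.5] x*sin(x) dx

f(x) = x*sin(x)
a = 0.5, b = 1.5, n = 2
h = (b - a)/n = 0.500000

Simpson's rule: (h/3)[f(x₀) + 4f(x₁) + 2f(x₂) + ... + f(xₙ)]

x_0 = 0.5000, f(x_0) = 0.239713, coefficient = 1
x_1 = 1.0000, f(x_1) = 0.841471, coefficient = 4
x_2 = 1.5000, f(x_2) = 1.496242, coefficient = 1

I ≈ (0.500000/3) × 5.101839 = 0.850307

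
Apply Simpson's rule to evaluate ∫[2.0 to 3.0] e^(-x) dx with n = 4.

f(x) = e^(-x)
a = 2.0, b = 3.0, n = 4
h = (b - a)/n = 0.250000

Simpson's rule: (h/3)[f(x₀) + 4f(x₁) + 2f(x₂) + ... + f(xₙ)]

x_0 = 2.0000, f(x_0) = 0.135335, coefficient = 1
x_1 = 2.2500, f(x_1) = 0.105399, coefficient = 4
x_2 = 2.5000, f(x_2) = 0.082085, coefficient = 2
x_3 = 2.7500, f(x_3) = 0.063928, coefficient = 4
x_4 = 3.0000, f(x_4) = 0.049787, coefficient = 1

I ≈ (0.250000/3) × 1.026601 = 0.085550
Exact value: 0.085548
Error: 0.000002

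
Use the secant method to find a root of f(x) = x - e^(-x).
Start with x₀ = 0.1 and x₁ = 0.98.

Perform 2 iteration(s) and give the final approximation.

f(x) = x - e^(-x)
x₀ = 0.1, x₁ = 0.98

Secant formula: x_{n+1} = x_n - f(x_n)(x_n - x_{n-1})/(f(x_n) - f(x_{n-1}))

Iteration 1:
  f(0.100000) = -0.804837
  f(0.980000) = 0.604689
  x_2 = 0.980000 - 0.604689×(0.980000 - 0.100000)/(0.604689 - (-0.804837))
       = 0.602479
Iteration 2:
  f(0.980000) = 0.604689
  f(0.602479) = 0.055026
  x_3 = 0.602479 - 0.055026×(0.602479 - 0.980000)/(0.055026 - 0.604689)
       = 0.564686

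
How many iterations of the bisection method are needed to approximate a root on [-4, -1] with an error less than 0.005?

We need (b-a)/2^n ≤ 0.005
(-1 - (-4))/2^n ≤ 0.005
3/2^n ≤ 0.005
2^n ≥ 600
n ≥ log₂(600) = 9.23
n ≥ 10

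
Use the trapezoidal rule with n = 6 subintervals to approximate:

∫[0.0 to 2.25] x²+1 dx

f(x) = x²+1
a = 0.0, b = 2.25, n = 6
h = (b - a)/n = 0.375000

Trapezoidal rule: (h/2)[f(x₀) + 2f(x₁) + 2f(x₂) + ... + f(xₙ)]

x_0 = 0.0000, f(x_0) = 1.000000, coefficient = 1
x_1 = 0.3750, f(x_1) = 1.140625, coefficient = 2
x_2 = 0.7500, f(x_2) = 1.562500, coefficient = 2
x_3 = 1.1250, f(x_3) = 2.265625, coefficient = 2
x_4 = 1.5000, f(x_4) = 3.250000, coefficient = 2
x_5 = 1.8750, f(x_5) = 4.515625, coefficient = 2
x_6 = 2.2500, f(x_6) = 6.062500, coefficient = 1

I ≈ (0.375000/2) × 32.531250 = 6.099609
Exact value: 6.046875
Error: 0.052734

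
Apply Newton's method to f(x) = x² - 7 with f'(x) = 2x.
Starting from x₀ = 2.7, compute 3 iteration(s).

f(x) = x² - 7
f'(x) = 2x
x₀ = 2.7

Newton-Raphson formula: x_{n+1} = x_n - f(x_n)/f'(x_n)

Iteration 1:
  f(2.700000) = 0.290000
  f'(2.700000) = 5.400000
  x_1 = 2.700000 - 0.290000/5.400000 = 2.646296
Iteration 2:
  f(2.646296) = 0.002884
  f'(2.646296) = 5.292593
  x_2 = 2.646296 - 0.002884/5.292593 = 2.645751
Iteration 3:
  f(2.645751) = 0.000000
  f'(2.645751) = 5.291503
  x_3 = 2.645751 - 0.000000/5.291503 = 2.645751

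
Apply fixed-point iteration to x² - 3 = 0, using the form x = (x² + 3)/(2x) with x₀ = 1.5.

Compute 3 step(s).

Equation: x² - 3 = 0
Fixed-point form: x = (x² + 3)/(2x)
x₀ = 1.5

x_1 = g(1.500000) = 1.750000
x_2 = g(1.750000) = 1.732143
x_3 = g(1.732143) = 1.732051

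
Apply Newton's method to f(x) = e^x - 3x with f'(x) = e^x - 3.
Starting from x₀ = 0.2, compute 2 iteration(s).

f(x) = e^x - 3x
f'(x) = e^x - 3
x₀ = 0.2

Newton-Raphson formula: x_{n+1} = x_n - f(x_n)/f'(x_n)

Iteration 1:
  f(0.200000) = 0.621403
  f'(0.200000) = -1.778597
  x_1 = 0.200000 - 0.621403/(-1.778597) = 0.549378
Iteration 2:
  f(0.549378) = 0.084041
  f'(0.549378) = -1.267825
  x_2 = 0.549378 - 0.084041/(-1.267825) = 0.615666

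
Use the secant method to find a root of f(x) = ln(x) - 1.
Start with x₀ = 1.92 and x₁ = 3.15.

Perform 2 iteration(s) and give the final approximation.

f(x) = ln(x) - 1
x₀ = 1.92, x₁ = 3.15

Secant formula: x_{n+1} = x_n - f(x_n)(x_n - x_{n-1})/(f(x_n) - f(x_{n-1}))

Iteration 1:
  f(1.920000) = -0.347675
  f(3.150000) = 0.147402
  x_2 = 3.150000 - 0.147402×(3.150000 - 1.920000)/(0.147402 - (-0.347675))
       = 2.783784
Iteration 2:
  f(3.150000) = 0.147402
  f(2.783784) = 0.023811
  x_3 = 2.783784 - 0.023811×(2.783784 - 3.150000)/(0.023811 - 0.147402)
       = 2.713229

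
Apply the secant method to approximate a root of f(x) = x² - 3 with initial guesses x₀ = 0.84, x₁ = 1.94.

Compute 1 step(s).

f(x) = x² - 3
x₀ = 0.84, x₁ = 1.94

Secant formula: x_{n+1} = x_n - f(x_n)(x_n - x_{n-1})/(f(x_n) - f(x_{n-1}))

Iteration 1:
  f(0.840000) = -2.294400
  f(1.940000) = 0.763600
  x_2 = 1.940000 - 0.763600×(1.940000 - 0.840000)/(0.763600 - (-2.294400))
       = 1.665324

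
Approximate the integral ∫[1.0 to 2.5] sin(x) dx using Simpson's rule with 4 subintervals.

f(x) = sin(x)
a = 1.0, b = 2.5, n = 4
h = (b - a)/n = 0.375000

Simpson's rule: (h/3)[f(x₀) + 4f(x₁) + 2f(x₂) + ... + f(xₙ)]

x_0 = 1.0000, f(x_0) = 0.841471, coefficient = 1
x_1 = 1.3750, f(x_1) = 0.980893, coefficient = 4
x_2 = 1.7500, f(x_2) = 0.983986, coefficient = 2
x_3 = 2.1250, f(x_3) = 0.850320, coefficient = 4
x_4 = 2.5000, f(x_4) = 0.598472, coefficient = 1

I ≈ (0.375000/3) × 10.732766 = 1.341596
Exact value: 1.341446
Error: 0.000150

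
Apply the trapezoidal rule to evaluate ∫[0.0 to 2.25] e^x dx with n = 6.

f(x) = e^x
a = 0.0, b = 2.25, n = 6
h = (b - a)/n = 0.375000

Trapezoidal rule: (h/2)[f(x₀) + 2f(x₁) + 2f(x₂) + ... + f(xₙ)]

x_0 = 0.0000, f(x_0) = 1.000000, coefficient = 1
x_1 = 0.3750, f(x_1) = 1.454991, coefficient = 2
x_2 = 0.7500, f(x_2) = 2.117000, coefficient = 2
x_3 = 1.1250, f(x_3) = 3.080217, coefficient = 2
x_4 = 1.5000, f(x_4) = 4.481689, coefficient = 2
x_5 = 1.8750, f(x_5) = 6.520819, coefficient = 2
x_6 = 2.2500, f(x_6) = 9.487736, coefficient = 1

I ≈ (0.375000/2) × 45.797169 = 8.586969
Exact value: 8.487736
Error: 0.099233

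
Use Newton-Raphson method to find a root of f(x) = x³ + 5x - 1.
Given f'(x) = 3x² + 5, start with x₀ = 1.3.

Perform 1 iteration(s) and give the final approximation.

f(x) = x³ + 5x - 1
f'(x) = 3x² + 5
x₀ = 1.3

Newton-Raphson formula: x_{n+1} = x_n - f(x_n)/f'(x_n)

Iteration 1:
  f(1.300000) = 7.697000
  f'(1.300000) = 10.070000
  x_1 = 1.300000 - 7.697000/10.070000 = 0.535650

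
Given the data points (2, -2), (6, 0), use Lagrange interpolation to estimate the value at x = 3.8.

Lagrange interpolation formula:
P(x) = Σ yᵢ × Lᵢ(x)
where Lᵢ(x) = Π_{j≠i} (x - xⱼ)/(xᵢ - xⱼ)

L_0(3.8) = (3.8 - 6)/(2 - 6) = 0.550000
L_1(3.8) = (3.8 - 2)/(6 - 2) = 0.450000

P(3.8) = (-2)×L_0(3.8) + 0×L_1(3.8)
P(3.8) = -1.100000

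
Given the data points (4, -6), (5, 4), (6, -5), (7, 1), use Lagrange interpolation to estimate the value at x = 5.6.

Lagrange interpolation formula:
P(x) = Σ yᵢ × Lᵢ(x)
where Lᵢ(x) = Π_{j≠i} (x - xⱼ)/(xᵢ - xⱼ)

L_0(5.6) = (5.6 - 5)/(4 - 5) × (5.6 - 6)/(4 - 6) × (5.6 - 7)/(4 - 7) = -0.056000
L_1(5.6) = (5.6 - 4)/(5 - 4) × (5.6 - 6)/(5 - 6) × (5.6 - 7)/(5 - 7) = 0.448000
L_2(5.6) = (5.6 - 4)/(6 - 4) × (5.6 - 5)/(6 - 5) × (5.6 - 7)/(6 - 7) = 0.672000
L_3(5.6) = (5.6 - 4)/(7 - 4) × (5.6 - 5)/(7 - 5) × (5.6 - 6)/(7 - 6) = -0.064000

P(5.6) = (-6)×L_0(5.6) + 4×L_1(5.6) + (-5)×L_2(5.6) + 1×L_3(5.6)
P(5.6) = -1.296000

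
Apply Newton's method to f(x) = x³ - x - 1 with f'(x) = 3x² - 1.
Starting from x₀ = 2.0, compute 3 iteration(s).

f(x) = x³ - x - 1
f'(x) = 3x² - 1
x₀ = 2.0

Newton-Raphson formula: x_{n+1} = x_n - f(x_n)/f'(x_n)

Iteration 1:
  f(2.000000) = 5.000000
  f'(2.000000) = 11.000000
  x_1 = 2.000000 - 5.000000/11.000000 = 1.545455
Iteration 2:
  f(1.545455) = 1.145755
  f'(1.545455) = 6.165289
  x_2 = 1.545455 - 1.145755/6.165289 = 1.359615
Iteration 3:
  f(1.359615) = 0.153705
  f'(1.359615) = 4.545658
  x_3 = 1.359615 - 0.153705/4.545658 = 1.325801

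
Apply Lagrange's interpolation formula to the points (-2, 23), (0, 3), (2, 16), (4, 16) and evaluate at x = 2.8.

Lagrange interpolation formula:
P(x) = Σ yᵢ × Lᵢ(x)
where Lᵢ(x) = Π_{j≠i} (x - xⱼ)/(xᵢ - xⱼ)

L_0(2.8) = (2.8 - 0)/(-2 - 0) × (2.8 - 2)/(-2 - 2) × (2.8 - 4)/(-2 - 4) = 0.056000
L_1(2.8) = (2.8 - (-2))/(0 - (-2)) × (2.8 - 2)/(0 - 2) × (2.8 - 4)/(0 - 4) = -0.288000
L_2(2.8) = (2.8 - (-2))/(2 - (-2)) × (2.8 - 0)/(2 - 0) × (2.8 - 4)/(2 - 4) = 1.008000
L_3(2.8) = (2.8 - (-2))/(4 - (-2)) × (2.8 - 0)/(4 - 0) × (2.8 - 2)/(4 - 2) = 0.224000

P(2.8) = 23×L_0(2.8) + 3×L_1(2.8) + 16×L_2(2.8) + 16×L_3(2.8)
P(2.8) = 20.136000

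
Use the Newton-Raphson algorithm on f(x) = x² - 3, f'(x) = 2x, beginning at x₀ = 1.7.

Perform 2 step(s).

f(x) = x² - 3
f'(x) = 2x
x₀ = 1.7

Newton-Raphson formula: x_{n+1} = x_n - f(x_n)/f'(x_n)

Iteration 1:
  f(1.700000) = -0.110000
  f'(1.700000) = 3.400000
  x_1 = 1.700000 - (-0.110000)/3.400000 = 1.732353
Iteration 2:
  f(1.732353) = 0.001047
  f'(1.732353) = 3.464706
  x_2 = 1.732353 - 0.001047/3.464706 = 1.732051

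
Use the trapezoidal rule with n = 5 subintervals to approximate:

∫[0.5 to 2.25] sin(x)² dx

f(x) = sin(x)²
a = 0.5, b = 2.25, n = 5
h = (b - a)/n = 0.350000

Trapezoidal rule: (h/2)[f(x₀) + 2f(x₁) + 2f(x₂) + ... + f(xₙ)]

x_0 = 0.5000, f(x_0) = 0.229849, coefficient = 1
x_1 = 0.8500, f(x_1) = 0.564422, coefficient = 2
x_2 = 1.2000, f(x_2) = 0.868697, coefficient = 2
x_3 = 1.5500, f(x_3) = 0.999568, coefficient = 2
x_4 = 1.9000, f(x_4) = 0.895484, coefficient = 2
x_5 = 2.2500, f(x_5) = 0.605398, coefficient = 1

I ≈ (0.350000/2) × 7.491588 = 1.311028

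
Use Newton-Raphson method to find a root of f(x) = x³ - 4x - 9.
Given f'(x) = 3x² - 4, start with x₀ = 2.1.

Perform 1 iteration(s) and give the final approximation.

f(x) = x³ - 4x - 9
f'(x) = 3x² - 4
x₀ = 2.1

Newton-Raphson formula: x_{n+1} = x_n - f(x_n)/f'(x_n)

Iteration 1:
  f(2.100000) = -8.139000
  f'(2.100000) = 9.230000
  x_1 = 2.100000 - (-8.139000)/9.230000 = 2.981798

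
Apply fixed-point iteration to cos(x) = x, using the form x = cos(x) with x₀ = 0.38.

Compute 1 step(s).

Equation: cos(x) = x
Fixed-point form: x = cos(x)
x₀ = 0.38

x_1 = g(0.380000) = 0.928665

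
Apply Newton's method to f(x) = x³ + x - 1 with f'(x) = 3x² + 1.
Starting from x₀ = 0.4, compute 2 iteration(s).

f(x) = x³ + x - 1
f'(x) = 3x² + 1
x₀ = 0.4

Newton-Raphson formula: x_{n+1} = x_n - f(x_n)/f'(x_n)

Iteration 1:
  f(0.400000) = -0.536000
  f'(0.400000) = 1.480000
  x_1 = 0.400000 - (-0.536000)/1.480000 = 0.762162
Iteration 2:
  f(0.762162) = 0.204895
  f'(0.762162) = 2.742673
  x_2 = 0.762162 - 0.204895/2.742673 = 0.687456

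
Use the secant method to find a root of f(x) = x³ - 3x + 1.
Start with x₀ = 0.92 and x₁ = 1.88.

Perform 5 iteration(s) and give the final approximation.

f(x) = x³ - 3x + 1
x₀ = 0.92, x₁ = 1.88

Secant formula: x_{n+1} = x_n - f(x_n)(x_n - x_{n-1})/(f(x_n) - f(x_{n-1}))

Iteration 1:
  f(0.920000) = -0.981312
  f(1.880000) = 2.004672
  x_2 = 1.880000 - 2.004672×(1.880000 - 0.920000)/(2.004672 - (-0.981312))
       = 1.235494
Iteration 2:
  f(1.880000) = 2.004672
  f(1.235494) = -0.820568
  x_3 = 1.235494 - (-0.820568)×(1.235494 - 1.880000)/(-0.820568 - 2.004672)
       = 1.422685
Iteration 3:
  f(1.235494) = -0.820568
  f(1.422685) = -0.388493
  x_4 = 1.422685 - (-0.388493)×(1.422685 - 1.235494)/(-0.388493 - (-0.820568))
       = 1.590995
Iteration 4:
  f(1.422685) = -0.388493
  f(1.590995) = 0.254247
  x_5 = 1.590995 - 0.254247×(1.590995 - 1.422685)/(0.254247 - (-0.388493))
       = 1.524417
Iteration 5:
  f(1.590995) = 0.254247
  f(1.524417) = -0.030737
  x_6 = 1.524417 - (-0.030737)×(1.524417 - 1.590995)/(-0.030737 - 0.254247)
       = 1.531598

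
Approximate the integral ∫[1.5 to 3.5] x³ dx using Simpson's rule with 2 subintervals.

f(x) = x³
a = 1.5, b = 3.5, n = 2
h = (b - a)/n = 1.000000

Simpson's rule: (h/3)[f(x₀) + 4f(x₁) + 2f(x₂) + ... + f(xₙ)]

x_0 = 1.5000, f(x_0) = 3.375000, coefficient = 1
x_1 = 2.5000, f(x_1) = 15.625000, coefficient = 4
x_2 = 3.5000, f(x_2) = 42.875000, coefficient = 1

I ≈ (1.000000/3) × 108.750000 = 36.250000
Exact value: 36.250000
Error: 0.000000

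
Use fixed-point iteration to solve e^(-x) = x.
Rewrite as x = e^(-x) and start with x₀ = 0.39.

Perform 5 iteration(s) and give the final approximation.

Equation: e^(-x) = x
Fixed-point form: x = e^(-x)
x₀ = 0.39

x_1 = g(0.390000) = 0.677057
x_2 = g(0.677057) = 0.508110
x_3 = g(0.508110) = 0.601631
x_4 = g(0.601631) = 0.547917
x_5 = g(0.547917) = 0.578153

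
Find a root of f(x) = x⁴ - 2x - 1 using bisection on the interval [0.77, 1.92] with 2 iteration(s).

f(x) = x⁴ - 2x - 1
Initial interval: [0.77, 1.92]

Iteration 1:
  c_1 = (0.770000 + 1.920000)/2 = 1.345000
  f(c_1) = f(1.345000) = -0.417429
  f(a) × f(c) ≥ 0, new interval: [1.345000, 1.920000]
Iteration 2:
  c_2 = (1.345000 + 1.920000)/2 = 1.632500
  f(c_2) = f(1.632500) = 2.837525
  f(a) × f(c) < 0, new interval: [1.345000, 1.632500]

After 2 iteration(s), the approximation is c_2 = 1.632500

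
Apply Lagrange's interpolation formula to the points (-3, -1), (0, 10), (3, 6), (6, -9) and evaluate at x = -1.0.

Lagrange interpolation formula:
P(x) = Σ yᵢ × Lᵢ(x)
where Lᵢ(x) = Π_{j≠i} (x - xⱼ)/(xᵢ - xⱼ)

L_0(-1.0) = (-1.0 - 0)/(-3 - 0) × (-1.0 - 3)/(-3 - 3) × (-1.0 - 6)/(-3 - 6) = 0.172840
L_1(-1.0) = (-1.0 - (-3))/(0 - (-3)) × (-1.0 - 3)/(0 - 3) × (-1.0 - 6)/(0 - 6) = 1.037037
L_2(-1.0) = (-1.0 - (-3))/(3 - (-3)) × (-1.0 - 0)/(3 - 0) × (-1.0 - 6)/(3 - 6) = -0.259259
L_3(-1.0) = (-1.0 - (-3))/(6 - (-3)) × (-1.0 - 0)/(6 - 0) × (-1.0 - 3)/(6 - 3) = 0.049383

P(-1.0) = (-1)×L_0(-1.0) + 10×L_1(-1.0) + 6×L_2(-1.0) + (-9)×L_3(-1.0)
P(-1.0) = 8.197531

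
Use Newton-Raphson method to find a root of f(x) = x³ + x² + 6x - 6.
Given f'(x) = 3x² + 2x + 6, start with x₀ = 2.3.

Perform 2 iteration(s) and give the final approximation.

f(x) = x³ + x² + 6x - 6
f'(x) = 3x² + 2x + 6
x₀ = 2.3

Newton-Raphson formula: x_{n+1} = x_n - f(x_n)/f'(x_n)

Iteration 1:
  f(2.300000) = 25.257000
  f'(2.300000) = 26.470000
  x_1 = 2.300000 - 25.257000/26.470000 = 1.345825
Iteration 2:
  f(1.345825) = 6.323820
  f'(1.345825) = 14.125389
  x_2 = 1.345825 - 6.323820/14.125389 = 0.898134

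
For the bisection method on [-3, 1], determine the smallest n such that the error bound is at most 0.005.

We need (b-a)/2^n ≤ 0.005
(1 - (-3))/2^n ≤ 0.005
4/2^n ≤ 0.005
2^n ≥ 800
n ≥ log₂(800) = 9.64
n ≥ 10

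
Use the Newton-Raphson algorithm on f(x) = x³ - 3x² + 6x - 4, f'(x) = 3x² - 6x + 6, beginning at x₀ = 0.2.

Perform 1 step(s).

f(x) = x³ - 3x² + 6x - 4
f'(x) = 3x² - 6x + 6
x₀ = 0.2

Newton-Raphson formula: x_{n+1} = x_n - f(x_n)/f'(x_n)

Iteration 1:
  f(0.200000) = -2.912000
  f'(0.200000) = 4.920000
  x_1 = 0.200000 - (-2.912000)/4.920000 = 0.791870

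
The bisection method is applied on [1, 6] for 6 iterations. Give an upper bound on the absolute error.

Bisection error bound: |error| ≤ (b-a)/2^n
|error| ≤ (6 - 1)/2^6 = 5/2^6
|error| ≤ 0.0781250000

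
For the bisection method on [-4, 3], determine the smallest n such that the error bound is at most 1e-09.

We need (b-a)/2^n ≤ 1e-09
(3 - (-4))/2^n ≤ 1e-09
7/2^n ≤ 1e-09
2^n ≥ 7000000000
n ≥ log₂(7000000000) = 32.70
n ≥ 33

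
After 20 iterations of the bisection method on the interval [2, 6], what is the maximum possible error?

Bisection error bound: |error| ≤ (b-a)/2^n
|error| ≤ (6 - 2)/2^20 = 4/2^20
|error| ≤ 0.0000038147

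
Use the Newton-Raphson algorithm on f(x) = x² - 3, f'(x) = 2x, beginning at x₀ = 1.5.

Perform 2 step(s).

f(x) = x² - 3
f'(x) = 2x
x₀ = 1.5

Newton-Raphson formula: x_{n+1} = x_n - f(x_n)/f'(x_n)

Iteration 1:
  f(1.500000) = -0.750000
  f'(1.500000) = 3.000000
  x_1 = 1.500000 - (-0.750000)/3.000000 = 1.750000
Iteration 2:
  f(1.750000) = 0.062500
  f'(1.750000) = 3.500000
  x_2 = 1.750000 - 0.062500/3.500000 = 1.732143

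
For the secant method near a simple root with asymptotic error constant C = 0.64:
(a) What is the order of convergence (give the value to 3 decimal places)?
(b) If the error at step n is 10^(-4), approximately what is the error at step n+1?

(a) Secant method has superlinear convergence with order φ = (1+√5)/2 ≈ 1.618.
    This means |e_{n+1}| ≈ C|e_n|^1.618.

(b) With |e_n| = 10^(-4) and C = 0.64:
    |e_{n+1}| ≈ 0.64 × (10^(-4))^1.618 = 0.64 × 10^(-6.47)

(a) ≈ 1.618 (golden ratio); (b) |e_{n+1}| ≈ 2.158e-07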